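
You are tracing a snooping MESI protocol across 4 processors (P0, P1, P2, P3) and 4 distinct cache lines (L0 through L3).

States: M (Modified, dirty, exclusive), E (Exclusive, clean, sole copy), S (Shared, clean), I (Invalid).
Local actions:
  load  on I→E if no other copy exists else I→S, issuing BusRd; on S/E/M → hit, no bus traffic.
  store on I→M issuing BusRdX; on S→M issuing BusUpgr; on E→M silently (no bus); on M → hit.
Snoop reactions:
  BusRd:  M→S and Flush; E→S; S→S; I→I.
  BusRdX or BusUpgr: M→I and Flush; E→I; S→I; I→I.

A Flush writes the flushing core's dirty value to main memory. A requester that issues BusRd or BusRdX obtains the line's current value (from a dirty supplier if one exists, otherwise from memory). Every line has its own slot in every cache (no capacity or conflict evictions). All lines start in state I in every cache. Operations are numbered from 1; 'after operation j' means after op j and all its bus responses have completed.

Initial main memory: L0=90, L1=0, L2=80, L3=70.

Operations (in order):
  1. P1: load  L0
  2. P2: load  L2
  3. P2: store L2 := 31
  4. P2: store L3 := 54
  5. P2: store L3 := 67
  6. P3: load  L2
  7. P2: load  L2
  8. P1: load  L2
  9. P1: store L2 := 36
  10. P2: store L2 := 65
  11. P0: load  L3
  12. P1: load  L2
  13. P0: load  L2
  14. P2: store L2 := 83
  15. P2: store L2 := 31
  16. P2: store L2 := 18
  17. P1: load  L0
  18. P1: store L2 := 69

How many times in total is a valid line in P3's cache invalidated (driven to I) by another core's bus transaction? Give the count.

invalidations = 1

[1] P1: load  L0 | P0:I, P1:E(90), P2:I, P3:I | bus: BusRd
[2] P2: load  L2 | P0:I, P1:I, P2:E(80), P3:I | bus: BusRd
[3] P2: store L2 := 31 | P0:I, P1:I, P2:M(31), P3:I | bus: none
[4] P2: store L3 := 54 | P0:I, P1:I, P2:M(54), P3:I | bus: BusRdX
[5] P2: store L3 := 67 | P0:I, P1:I, P2:M(67), P3:I | bus: none
[6] P3: load  L2 | P0:I, P1:I, P2:S(31), P3:S(31) | bus: BusRd,Flush
[7] P2: load  L2 | P0:I, P1:I, P2:S(31), P3:S(31) | bus: none
[8] P1: load  L2 | P0:I, P1:S(31), P2:S(31), P3:S(31) | bus: BusRd
[9] P1: store L2 := 36 | P0:I, P1:M(36), P2:I, P3:I | bus: BusUpgr
[10] P2: store L2 := 65 | P0:I, P1:I, P2:M(65), P3:I | bus: BusRdX,Flush
[11] P0: load  L3 | P0:S(67), P1:I, P2:S(67), P3:I | bus: BusRd,Flush
[12] P1: load  L2 | P0:I, P1:S(65), P2:S(65), P3:I | bus: BusRd,Flush
[13] P0: load  L2 | P0:S(65), P1:S(65), P2:S(65), P3:I | bus: BusRd
[14] P2: store L2 := 83 | P0:I, P1:I, P2:M(83), P3:I | bus: BusUpgr
[15] P2: store L2 := 31 | P0:I, P1:I, P2:M(31), P3:I | bus: none
[16] P2: store L2 := 18 | P0:I, P1:I, P2:M(18), P3:I | bus: none
[17] P1: load  L0 | P0:I, P1:E(90), P2:I, P3:I | bus: none
[18] P1: store L2 := 69 | P0:I, P1:M(69), P2:I, P3:I | bus: BusRdX,Flush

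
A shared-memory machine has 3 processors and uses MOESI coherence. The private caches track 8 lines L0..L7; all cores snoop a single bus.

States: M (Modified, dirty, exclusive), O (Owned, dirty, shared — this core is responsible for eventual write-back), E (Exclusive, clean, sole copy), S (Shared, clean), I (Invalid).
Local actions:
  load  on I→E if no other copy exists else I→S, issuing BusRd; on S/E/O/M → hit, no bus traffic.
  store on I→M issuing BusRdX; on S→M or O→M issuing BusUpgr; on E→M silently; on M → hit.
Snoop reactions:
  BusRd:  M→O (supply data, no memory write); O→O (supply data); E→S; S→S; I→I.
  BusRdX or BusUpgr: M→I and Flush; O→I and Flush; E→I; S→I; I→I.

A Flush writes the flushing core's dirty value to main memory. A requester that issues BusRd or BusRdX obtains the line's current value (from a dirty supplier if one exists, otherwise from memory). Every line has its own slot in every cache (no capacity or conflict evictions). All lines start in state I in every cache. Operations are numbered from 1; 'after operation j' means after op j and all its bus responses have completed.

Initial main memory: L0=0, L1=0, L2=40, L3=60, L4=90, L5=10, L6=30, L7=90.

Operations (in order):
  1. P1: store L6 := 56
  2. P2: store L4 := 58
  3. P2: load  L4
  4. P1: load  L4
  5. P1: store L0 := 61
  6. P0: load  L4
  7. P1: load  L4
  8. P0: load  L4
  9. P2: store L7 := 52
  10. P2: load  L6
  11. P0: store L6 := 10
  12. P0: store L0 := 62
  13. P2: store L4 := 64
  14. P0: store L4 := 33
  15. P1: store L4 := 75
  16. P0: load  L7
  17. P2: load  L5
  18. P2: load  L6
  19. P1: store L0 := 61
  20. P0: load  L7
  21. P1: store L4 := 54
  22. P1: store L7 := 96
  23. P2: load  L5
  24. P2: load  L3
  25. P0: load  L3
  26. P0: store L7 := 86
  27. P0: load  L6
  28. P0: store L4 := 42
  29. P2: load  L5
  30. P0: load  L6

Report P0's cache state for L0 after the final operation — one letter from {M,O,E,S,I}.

  op1 P1: store L6 := 56 → I/M/I on L6; bus BusRdX; mem=30
  op2 P2: store L4 := 58 → I/I/M on L4; bus BusRdX; mem=90
  op3 P2: load  L4 → I/I/M on L4; bus (none); mem=90
  op4 P1: load  L4 → I/S/O on L4; bus BusRd; mem=90
  op5 P1: store L0 := 61 → I/M/I on L0; bus BusRdX; mem=0
  op6 P0: load  L4 → S/S/O on L4; bus BusRd; mem=90
  op7 P1: load  L4 → S/S/O on L4; bus (none); mem=90
  op8 P0: load  L4 → S/S/O on L4; bus (none); mem=90
  op9 P2: store L7 := 52 → I/I/M on L7; bus BusRdX; mem=90
  op10 P2: load  L6 → I/O/S on L6; bus BusRd; mem=30
  op11 P0: store L6 := 10 → M/I/I on L6; bus BusRdX Flush; mem=56
  op12 P0: store L0 := 62 → M/I/I on L0; bus BusRdX Flush; mem=61
  op13 P2: store L4 := 64 → I/I/M on L4; bus BusUpgr; mem=90
  op14 P0: store L4 := 33 → M/I/I on L4; bus BusRdX Flush; mem=64
  op15 P1: store L4 := 75 → I/M/I on L4; bus BusRdX Flush; mem=33
  op16 P0: load  L7 → S/I/O on L7; bus BusRd; mem=90
  op17 P2: load  L5 → I/I/E on L5; bus BusRd; mem=10
  op18 P2: load  L6 → O/I/S on L6; bus BusRd; mem=56
  op19 P1: store L0 := 61 → I/M/I on L0; bus BusRdX Flush; mem=62
  op20 P0: load  L7 → S/I/O on L7; bus (none); mem=90
  op21 P1: store L4 := 54 → I/M/I on L4; bus (none); mem=33
  op22 P1: store L7 := 96 → I/M/I on L7; bus BusRdX Flush; mem=52
  op23 P2: load  L5 → I/I/E on L5; bus (none); mem=10
  op24 P2: load  L3 → I/I/E on L3; bus BusRd; mem=60
  op25 P0: load  L3 → S/I/S on L3; bus BusRd; mem=60
  op26 P0: store L7 := 86 → M/I/I on L7; bus BusRdX Flush; mem=96
  op27 P0: load  L6 → O/I/S on L6; bus (none); mem=56
  op28 P0: store L4 := 42 → M/I/I on L4; bus BusRdX Flush; mem=54
  op29 P2: load  L5 → I/I/E on L5; bus (none); mem=10
  op30 P0: load  L6 → O/I/S on L6; bus (none); mem=56

state = I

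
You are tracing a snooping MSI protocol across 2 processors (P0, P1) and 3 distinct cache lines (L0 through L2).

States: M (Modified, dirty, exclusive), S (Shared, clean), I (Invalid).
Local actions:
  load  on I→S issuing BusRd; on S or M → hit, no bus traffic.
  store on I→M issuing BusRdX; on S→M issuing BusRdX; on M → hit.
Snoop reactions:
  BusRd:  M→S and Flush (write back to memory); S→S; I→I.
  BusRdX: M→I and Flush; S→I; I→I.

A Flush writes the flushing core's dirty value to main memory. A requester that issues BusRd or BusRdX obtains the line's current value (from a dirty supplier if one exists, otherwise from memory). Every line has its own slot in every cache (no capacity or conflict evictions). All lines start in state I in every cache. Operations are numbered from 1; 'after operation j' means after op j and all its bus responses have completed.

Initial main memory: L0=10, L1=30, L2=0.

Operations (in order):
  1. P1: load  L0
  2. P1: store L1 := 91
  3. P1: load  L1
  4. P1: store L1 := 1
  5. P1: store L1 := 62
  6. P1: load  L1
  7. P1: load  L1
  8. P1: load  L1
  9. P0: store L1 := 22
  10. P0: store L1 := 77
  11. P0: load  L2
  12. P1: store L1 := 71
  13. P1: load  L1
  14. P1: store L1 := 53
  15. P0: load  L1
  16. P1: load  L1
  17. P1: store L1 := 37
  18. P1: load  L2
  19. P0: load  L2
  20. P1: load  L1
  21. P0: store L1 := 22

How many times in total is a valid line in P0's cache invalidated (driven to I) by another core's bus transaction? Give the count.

  op1 P1: load  L0 → I/S on L0; bus BusRd; mem=10
  op2 P1: store L1 := 91 → I/M on L1; bus BusRdX; mem=30
  op3 P1: load  L1 → I/M on L1; bus (none); mem=30
  op4 P1: store L1 := 1 → I/M on L1; bus (none); mem=30
  op5 P1: store L1 := 62 → I/M on L1; bus (none); mem=30
  op6 P1: load  L1 → I/M on L1; bus (none); mem=30
  op7 P1: load  L1 → I/M on L1; bus (none); mem=30
  op8 P1: load  L1 → I/M on L1; bus (none); mem=30
  op9 P0: store L1 := 22 → M/I on L1; bus BusRdX Flush; mem=62
  op10 P0: store L1 := 77 → M/I on L1; bus (none); mem=62
  op11 P0: load  L2 → S/I on L2; bus BusRd; mem=0
  op12 P1: store L1 := 71 → I/M on L1; bus BusRdX Flush; mem=77
  op13 P1: load  L1 → I/M on L1; bus (none); mem=77
  op14 P1: store L1 := 53 → I/M on L1; bus (none); mem=77
  op15 P0: load  L1 → S/S on L1; bus BusRd Flush; mem=53
  op16 P1: load  L1 → S/S on L1; bus (none); mem=53
  op17 P1: store L1 := 37 → I/M on L1; bus BusRdX; mem=53
  op18 P1: load  L2 → S/S on L2; bus BusRd; mem=0
  op19 P0: load  L2 → S/S on L2; bus (none); mem=0
  op20 P1: load  L1 → I/M on L1; bus (none); mem=53
  op21 P0: store L1 := 22 → M/I on L1; bus BusRdX Flush; mem=37

invalidations = 2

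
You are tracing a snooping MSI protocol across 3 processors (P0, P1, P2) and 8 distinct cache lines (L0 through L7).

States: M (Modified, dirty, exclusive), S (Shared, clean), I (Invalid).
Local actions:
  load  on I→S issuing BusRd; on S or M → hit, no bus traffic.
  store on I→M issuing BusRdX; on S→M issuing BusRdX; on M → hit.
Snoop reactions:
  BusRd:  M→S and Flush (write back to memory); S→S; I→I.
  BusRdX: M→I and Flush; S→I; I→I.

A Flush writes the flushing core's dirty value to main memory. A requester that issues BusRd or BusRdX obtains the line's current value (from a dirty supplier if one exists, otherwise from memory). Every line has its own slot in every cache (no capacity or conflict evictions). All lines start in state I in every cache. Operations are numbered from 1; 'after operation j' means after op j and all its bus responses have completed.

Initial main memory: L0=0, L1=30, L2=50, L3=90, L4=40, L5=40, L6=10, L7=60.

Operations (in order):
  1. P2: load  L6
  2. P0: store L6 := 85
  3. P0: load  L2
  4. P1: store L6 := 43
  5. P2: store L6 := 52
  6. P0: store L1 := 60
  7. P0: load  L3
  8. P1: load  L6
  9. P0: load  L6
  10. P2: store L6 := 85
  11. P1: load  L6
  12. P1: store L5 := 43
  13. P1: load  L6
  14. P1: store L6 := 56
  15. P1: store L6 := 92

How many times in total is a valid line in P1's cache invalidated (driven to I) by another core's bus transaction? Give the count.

  op1 P2: load  L6 → I/I/S on L6; bus BusRd; mem=10
  op2 P0: store L6 := 85 → M/I/I on L6; bus BusRdX; mem=10
  op3 P0: load  L2 → S/I/I on L2; bus BusRd; mem=50
  op4 P1: store L6 := 43 → I/M/I on L6; bus BusRdX Flush; mem=85
  op5 P2: store L6 := 52 → I/I/M on L6; bus BusRdX Flush; mem=43
  op6 P0: store L1 := 60 → M/I/I on L1; bus BusRdX; mem=30
  op7 P0: load  L3 → S/I/I on L3; bus BusRd; mem=90
  op8 P1: load  L6 → I/S/S on L6; bus BusRd Flush; mem=52
  op9 P0: load  L6 → S/S/S on L6; bus BusRd; mem=52
  op10 P2: store L6 := 85 → I/I/M on L6; bus BusRdX; mem=52
  op11 P1: load  L6 → I/S/S on L6; bus BusRd Flush; mem=85
  op12 P1: store L5 := 43 → I/M/I on L5; bus BusRdX; mem=40
  op13 P1: load  L6 → I/S/S on L6; bus (none); mem=85
  op14 P1: store L6 := 56 → I/M/I on L6; bus BusRdX; mem=85
  op15 P1: store L6 := 92 → I/M/I on L6; bus (none); mem=85

invalidations = 2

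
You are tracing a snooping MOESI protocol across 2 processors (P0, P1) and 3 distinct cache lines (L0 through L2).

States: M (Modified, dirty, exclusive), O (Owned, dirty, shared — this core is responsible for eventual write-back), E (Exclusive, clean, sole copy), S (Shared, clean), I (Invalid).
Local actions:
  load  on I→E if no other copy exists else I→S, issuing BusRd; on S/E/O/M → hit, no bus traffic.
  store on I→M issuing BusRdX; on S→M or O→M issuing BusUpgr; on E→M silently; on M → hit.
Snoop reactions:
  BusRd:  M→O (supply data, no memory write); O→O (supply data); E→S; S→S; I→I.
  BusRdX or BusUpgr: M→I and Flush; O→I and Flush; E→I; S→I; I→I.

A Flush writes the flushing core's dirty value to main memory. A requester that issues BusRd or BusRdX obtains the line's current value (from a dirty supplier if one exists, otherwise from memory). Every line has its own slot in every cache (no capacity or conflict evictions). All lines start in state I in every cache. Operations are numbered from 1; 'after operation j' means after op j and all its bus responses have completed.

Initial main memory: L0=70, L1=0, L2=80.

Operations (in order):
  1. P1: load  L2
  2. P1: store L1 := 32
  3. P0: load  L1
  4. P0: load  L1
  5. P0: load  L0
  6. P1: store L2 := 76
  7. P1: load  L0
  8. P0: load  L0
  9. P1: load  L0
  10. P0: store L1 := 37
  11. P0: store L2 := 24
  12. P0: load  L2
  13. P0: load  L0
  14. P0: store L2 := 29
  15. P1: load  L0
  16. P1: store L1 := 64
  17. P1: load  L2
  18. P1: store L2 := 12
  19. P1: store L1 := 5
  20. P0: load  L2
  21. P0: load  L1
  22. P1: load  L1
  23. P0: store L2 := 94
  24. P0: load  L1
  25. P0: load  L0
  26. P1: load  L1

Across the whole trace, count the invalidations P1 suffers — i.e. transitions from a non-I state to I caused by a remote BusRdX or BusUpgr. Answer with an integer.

invalidations = 3

step 1: P1: load  L2  ⟶  IE  (L2)  txn=BusRd  M[L2]=80
step 2: P1: store L1 := 32  ⟶  IM  (L1)  txn=BusRdX  M[L1]=0
step 3: P0: load  L1  ⟶  SO  (L1)  txn=BusRd  M[L1]=0
step 4: P0: load  L1  ⟶  SO  (L1)  txn=∅  M[L1]=0
step 5: P0: load  L0  ⟶  EI  (L0)  txn=BusRd  M[L0]=70
step 6: P1: store L2 := 76  ⟶  IM  (L2)  txn=∅  M[L2]=80
step 7: P1: load  L0  ⟶  SS  (L0)  txn=BusRd  M[L0]=70
step 8: P0: load  L0  ⟶  SS  (L0)  txn=∅  M[L0]=70
step 9: P1: load  L0  ⟶  SS  (L0)  txn=∅  M[L0]=70
step 10: P0: store L1 := 37  ⟶  MI  (L1)  txn=BusUpgr+Flush  M[L1]=32
step 11: P0: store L2 := 24  ⟶  MI  (L2)  txn=BusRdX+Flush  M[L2]=76
step 12: P0: load  L2  ⟶  MI  (L2)  txn=∅  M[L2]=76
step 13: P0: load  L0  ⟶  SS  (L0)  txn=∅  M[L0]=70
step 14: P0: store L2 := 29  ⟶  MI  (L2)  txn=∅  M[L2]=76
step 15: P1: load  L0  ⟶  SS  (L0)  txn=∅  M[L0]=70
step 16: P1: store L1 := 64  ⟶  IM  (L1)  txn=BusRdX+Flush  M[L1]=37
step 17: P1: load  L2  ⟶  OS  (L2)  txn=BusRd  M[L2]=76
step 18: P1: store L2 := 12  ⟶  IM  (L2)  txn=BusUpgr+Flush  M[L2]=29
step 19: P1: store L1 := 5  ⟶  IM  (L1)  txn=∅  M[L1]=37
step 20: P0: load  L2  ⟶  SO  (L2)  txn=BusRd  M[L2]=29
step 21: P0: load  L1  ⟶  SO  (L1)  txn=BusRd  M[L1]=37
step 22: P1: load  L1  ⟶  SO  (L1)  txn=∅  M[L1]=37
step 23: P0: store L2 := 94  ⟶  MI  (L2)  txn=BusUpgr+Flush  M[L2]=12
step 24: P0: load  L1  ⟶  SO  (L1)  txn=∅  M[L1]=37
step 25: P0: load  L0  ⟶  SS  (L0)  txn=∅  M[L0]=70
step 26: P1: load  L1  ⟶  SO  (L1)  txn=∅  M[L1]=37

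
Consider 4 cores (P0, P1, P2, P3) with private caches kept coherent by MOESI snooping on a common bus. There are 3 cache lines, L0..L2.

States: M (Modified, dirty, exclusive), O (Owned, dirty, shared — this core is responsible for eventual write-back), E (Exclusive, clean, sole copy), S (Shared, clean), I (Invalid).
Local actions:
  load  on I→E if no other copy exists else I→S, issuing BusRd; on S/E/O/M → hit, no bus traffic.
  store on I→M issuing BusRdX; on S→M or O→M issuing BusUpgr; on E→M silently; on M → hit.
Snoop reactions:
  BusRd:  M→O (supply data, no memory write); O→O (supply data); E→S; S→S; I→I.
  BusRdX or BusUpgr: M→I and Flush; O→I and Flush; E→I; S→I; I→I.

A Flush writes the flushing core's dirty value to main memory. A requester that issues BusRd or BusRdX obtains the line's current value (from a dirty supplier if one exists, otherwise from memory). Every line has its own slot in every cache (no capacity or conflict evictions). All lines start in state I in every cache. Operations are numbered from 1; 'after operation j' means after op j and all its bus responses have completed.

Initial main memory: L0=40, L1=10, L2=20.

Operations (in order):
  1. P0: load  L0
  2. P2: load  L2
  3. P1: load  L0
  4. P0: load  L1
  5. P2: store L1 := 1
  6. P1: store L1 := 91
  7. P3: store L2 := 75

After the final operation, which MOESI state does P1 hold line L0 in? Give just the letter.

step 1: P0: load  L0  ⟶  EIII  (L0)  txn=BusRd  M[L0]=40
step 2: P2: load  L2  ⟶  IIEI  (L2)  txn=BusRd  M[L2]=20
step 3: P1: load  L0  ⟶  SSII  (L0)  txn=BusRd  M[L0]=40
step 4: P0: load  L1  ⟶  EIII  (L1)  txn=BusRd  M[L1]=10
step 5: P2: store L1 := 1  ⟶  IIMI  (L1)  txn=BusRdX  M[L1]=10
step 6: P1: store L1 := 91  ⟶  IMII  (L1)  txn=BusRdX+Flush  M[L1]=1
step 7: P3: store L2 := 75  ⟶  IIIM  (L2)  txn=BusRdX  M[L2]=20

state = S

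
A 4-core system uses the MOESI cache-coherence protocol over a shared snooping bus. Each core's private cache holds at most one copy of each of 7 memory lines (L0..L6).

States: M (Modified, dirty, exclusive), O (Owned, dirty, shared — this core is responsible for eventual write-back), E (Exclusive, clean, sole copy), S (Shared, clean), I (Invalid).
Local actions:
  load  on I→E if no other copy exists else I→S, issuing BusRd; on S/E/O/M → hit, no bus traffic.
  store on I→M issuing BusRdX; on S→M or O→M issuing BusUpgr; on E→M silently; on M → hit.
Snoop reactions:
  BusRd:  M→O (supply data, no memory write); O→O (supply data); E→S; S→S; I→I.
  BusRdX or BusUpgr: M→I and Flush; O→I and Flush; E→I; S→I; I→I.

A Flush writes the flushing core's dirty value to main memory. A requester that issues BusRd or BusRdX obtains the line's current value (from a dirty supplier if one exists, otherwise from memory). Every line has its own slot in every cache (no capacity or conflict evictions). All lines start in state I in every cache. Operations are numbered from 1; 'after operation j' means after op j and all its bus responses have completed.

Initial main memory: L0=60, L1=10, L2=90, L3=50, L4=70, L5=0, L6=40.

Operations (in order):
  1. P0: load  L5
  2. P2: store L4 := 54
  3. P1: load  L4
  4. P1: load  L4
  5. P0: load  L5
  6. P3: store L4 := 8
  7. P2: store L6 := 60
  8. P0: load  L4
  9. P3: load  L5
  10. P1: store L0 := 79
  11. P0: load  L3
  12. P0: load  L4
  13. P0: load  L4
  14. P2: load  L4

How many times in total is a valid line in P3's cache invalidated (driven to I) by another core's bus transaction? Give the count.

step 1: P0: load  L5  ⟶  EIII  (L5)  txn=BusRd  M[L5]=0
step 2: P2: store L4 := 54  ⟶  IIMI  (L4)  txn=BusRdX  M[L4]=70
step 3: P1: load  L4  ⟶  ISOI  (L4)  txn=BusRd  M[L4]=70
step 4: P1: load  L4  ⟶  ISOI  (L4)  txn=∅  M[L4]=70
step 5: P0: load  L5  ⟶  EIII  (L5)  txn=∅  M[L5]=0
step 6: P3: store L4 := 8  ⟶  IIIM  (L4)  txn=BusRdX+Flush  M[L4]=54
step 7: P2: store L6 := 60  ⟶  IIMI  (L6)  txn=BusRdX  M[L6]=40
step 8: P0: load  L4  ⟶  SIIO  (L4)  txn=BusRd  M[L4]=54
step 9: P3: load  L5  ⟶  SIIS  (L5)  txn=BusRd  M[L5]=0
step 10: P1: store L0 := 79  ⟶  IMII  (L0)  txn=BusRdX  M[L0]=60
step 11: P0: load  L3  ⟶  EIII  (L3)  txn=BusRd  M[L3]=50
step 12: P0: load  L4  ⟶  SIIO  (L4)  txn=∅  M[L4]=54
step 13: P0: load  L4  ⟶  SIIO  (L4)  txn=∅  M[L4]=54
step 14: P2: load  L4  ⟶  SISO  (L4)  txn=BusRd  M[L4]=54

invalidations = 0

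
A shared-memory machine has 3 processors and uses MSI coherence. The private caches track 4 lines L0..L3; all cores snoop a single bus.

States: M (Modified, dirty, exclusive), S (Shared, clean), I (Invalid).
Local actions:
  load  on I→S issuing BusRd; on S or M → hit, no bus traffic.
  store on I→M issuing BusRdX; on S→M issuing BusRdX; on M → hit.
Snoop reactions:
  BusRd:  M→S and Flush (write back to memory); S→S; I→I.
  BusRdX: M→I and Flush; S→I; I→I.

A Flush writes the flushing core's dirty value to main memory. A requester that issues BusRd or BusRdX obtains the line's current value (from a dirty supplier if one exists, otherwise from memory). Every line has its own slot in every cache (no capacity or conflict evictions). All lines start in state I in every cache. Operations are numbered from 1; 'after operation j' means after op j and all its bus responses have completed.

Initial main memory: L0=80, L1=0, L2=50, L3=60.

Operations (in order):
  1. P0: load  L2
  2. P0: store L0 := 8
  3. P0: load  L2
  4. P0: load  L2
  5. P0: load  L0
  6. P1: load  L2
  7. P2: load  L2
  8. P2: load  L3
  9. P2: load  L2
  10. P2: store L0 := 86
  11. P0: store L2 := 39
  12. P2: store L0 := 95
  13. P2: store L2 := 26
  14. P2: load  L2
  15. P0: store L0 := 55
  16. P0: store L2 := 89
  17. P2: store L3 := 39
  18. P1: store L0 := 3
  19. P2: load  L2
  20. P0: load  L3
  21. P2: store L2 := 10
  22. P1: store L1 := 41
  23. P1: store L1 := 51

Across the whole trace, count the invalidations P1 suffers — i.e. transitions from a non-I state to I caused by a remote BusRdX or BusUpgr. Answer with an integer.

1. P0: load  L2  bus=[BusRd]  L2: P0=S P1=I P2=I  mem[L2]=50
2. P0: store L0 := 8  bus=[BusRdX]  L0: P0=M P1=I P2=I  mem[L0]=80
3. P0: load  L2  bus=[-]  L2: P0=S P1=I P2=I  mem[L2]=50
4. P0: load  L2  bus=[-]  L2: P0=S P1=I P2=I  mem[L2]=50
5. P0: load  L0  bus=[-]  L0: P0=M P1=I P2=I  mem[L0]=80
6. P1: load  L2  bus=[BusRd]  L2: P0=S P1=S P2=I  mem[L2]=50
7. P2: load  L2  bus=[BusRd]  L2: P0=S P1=S P2=S  mem[L2]=50
8. P2: load  L3  bus=[BusRd]  L3: P0=I P1=I P2=S  mem[L3]=60
9. P2: load  L2  bus=[-]  L2: P0=S P1=S P2=S  mem[L2]=50
10. P2: store L0 := 86  bus=[BusRdX,Flush]  L0: P0=I P1=I P2=M  mem[L0]=8
11. P0: store L2 := 39  bus=[BusRdX]  L2: P0=M P1=I P2=I  mem[L2]=50
12. P2: store L0 := 95  bus=[-]  L0: P0=I P1=I P2=M  mem[L0]=8
13. P2: store L2 := 26  bus=[BusRdX,Flush]  L2: P0=I P1=I P2=M  mem[L2]=39
14. P2: load  L2  bus=[-]  L2: P0=I P1=I P2=M  mem[L2]=39
15. P0: store L0 := 55  bus=[BusRdX,Flush]  L0: P0=M P1=I P2=I  mem[L0]=95
16. P0: store L2 := 89  bus=[BusRdX,Flush]  L2: P0=M P1=I P2=I  mem[L2]=26
17. P2: store L3 := 39  bus=[BusRdX]  L3: P0=I P1=I P2=M  mem[L3]=60
18. P1: store L0 := 3  bus=[BusRdX,Flush]  L0: P0=I P1=M P2=I  mem[L0]=55
19. P2: load  L2  bus=[BusRd,Flush]  L2: P0=S P1=I P2=S  mem[L2]=89
20. P0: load  L3  bus=[BusRd,Flush]  L3: P0=S P1=I P2=S  mem[L3]=39
21. P2: store L2 := 10  bus=[BusRdX]  L2: P0=I P1=I P2=M  mem[L2]=89
22. P1: store L1 := 41  bus=[BusRdX]  L1: P0=I P1=M P2=I  mem[L1]=0
23. P1: store L1 := 51  bus=[-]  L1: P0=I P1=M P2=I  mem[L1]=0

invalidations = 1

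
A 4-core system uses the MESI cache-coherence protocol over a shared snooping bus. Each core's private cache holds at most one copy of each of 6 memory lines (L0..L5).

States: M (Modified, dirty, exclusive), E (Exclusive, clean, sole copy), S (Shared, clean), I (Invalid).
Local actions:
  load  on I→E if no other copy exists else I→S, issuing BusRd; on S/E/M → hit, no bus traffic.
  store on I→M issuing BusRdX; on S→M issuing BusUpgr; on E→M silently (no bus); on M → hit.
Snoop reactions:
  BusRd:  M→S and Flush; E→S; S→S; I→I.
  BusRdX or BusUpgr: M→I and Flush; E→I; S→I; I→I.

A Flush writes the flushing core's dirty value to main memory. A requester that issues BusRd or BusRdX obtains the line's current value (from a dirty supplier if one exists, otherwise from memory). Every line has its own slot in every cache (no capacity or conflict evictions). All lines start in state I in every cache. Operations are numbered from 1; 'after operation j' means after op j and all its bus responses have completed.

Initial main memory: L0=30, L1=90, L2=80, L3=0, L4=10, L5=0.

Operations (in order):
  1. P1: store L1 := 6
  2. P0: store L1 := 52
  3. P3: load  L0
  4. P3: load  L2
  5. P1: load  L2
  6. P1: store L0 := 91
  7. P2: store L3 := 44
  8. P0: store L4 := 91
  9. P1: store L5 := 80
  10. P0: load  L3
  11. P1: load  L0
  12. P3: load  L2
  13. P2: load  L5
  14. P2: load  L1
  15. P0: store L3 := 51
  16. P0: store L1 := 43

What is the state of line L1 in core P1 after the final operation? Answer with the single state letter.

state = I

[1] P1: store L1 := 6 | P0:I, P1:M(6), P2:I, P3:I | bus: BusRdX
[2] P0: store L1 := 52 | P0:M(52), P1:I, P2:I, P3:I | bus: BusRdX,Flush
[3] P3: load  L0 | P0:I, P1:I, P2:I, P3:E(30) | bus: BusRd
[4] P3: load  L2 | P0:I, P1:I, P2:I, P3:E(80) | bus: BusRd
[5] P1: load  L2 | P0:I, P1:S(80), P2:I, P3:S(80) | bus: BusRd
[6] P1: store L0 := 91 | P0:I, P1:M(91), P2:I, P3:I | bus: BusRdX
[7] P2: store L3 := 44 | P0:I, P1:I, P2:M(44), P3:I | bus: BusRdX
[8] P0: store L4 := 91 | P0:M(91), P1:I, P2:I, P3:I | bus: BusRdX
[9] P1: store L5 := 80 | P0:I, P1:M(80), P2:I, P3:I | bus: BusRdX
[10] P0: load  L3 | P0:S(44), P1:I, P2:S(44), P3:I | bus: BusRd,Flush
[11] P1: load  L0 | P0:I, P1:M(91), P2:I, P3:I | bus: none
[12] P3: load  L2 | P0:I, P1:S(80), P2:I, P3:S(80) | bus: none
[13] P2: load  L5 | P0:I, P1:S(80), P2:S(80), P3:I | bus: BusRd,Flush
[14] P2: load  L1 | P0:S(52), P1:I, P2:S(52), P3:I | bus: BusRd,Flush
[15] P0: store L3 := 51 | P0:M(51), P1:I, P2:I, P3:I | bus: BusUpgr
[16] P0: store L1 := 43 | P0:M(43), P1:I, P2:I, P3:I | bus: BusUpgr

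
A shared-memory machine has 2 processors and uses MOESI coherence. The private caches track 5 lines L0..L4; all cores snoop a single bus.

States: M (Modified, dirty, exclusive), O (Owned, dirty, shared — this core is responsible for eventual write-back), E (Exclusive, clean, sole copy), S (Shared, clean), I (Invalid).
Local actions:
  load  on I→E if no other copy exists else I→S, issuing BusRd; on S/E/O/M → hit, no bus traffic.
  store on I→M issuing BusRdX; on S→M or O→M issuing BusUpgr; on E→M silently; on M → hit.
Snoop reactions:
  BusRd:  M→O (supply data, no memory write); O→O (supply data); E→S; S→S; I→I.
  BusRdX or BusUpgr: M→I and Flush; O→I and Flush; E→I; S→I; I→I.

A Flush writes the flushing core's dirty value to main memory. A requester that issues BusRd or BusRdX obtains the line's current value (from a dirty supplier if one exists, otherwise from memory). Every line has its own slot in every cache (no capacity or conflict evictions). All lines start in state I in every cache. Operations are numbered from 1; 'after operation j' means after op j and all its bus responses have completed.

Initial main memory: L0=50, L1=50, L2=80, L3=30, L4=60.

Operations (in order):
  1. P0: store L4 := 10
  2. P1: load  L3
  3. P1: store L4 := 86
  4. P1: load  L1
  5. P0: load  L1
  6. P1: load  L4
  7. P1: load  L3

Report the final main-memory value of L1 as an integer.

memory[L1] = 50

step 1: P0: store L4 := 10  ⟶  MI  (L4)  txn=BusRdX  M[L4]=60
step 2: P1: load  L3  ⟶  IE  (L3)  txn=BusRd  M[L3]=30
step 3: P1: store L4 := 86  ⟶  IM  (L4)  txn=BusRdX+Flush  M[L4]=10
step 4: P1: load  L1  ⟶  IE  (L1)  txn=BusRd  M[L1]=50
step 5: P0: load  L1  ⟶  SS  (L1)  txn=BusRd  M[L1]=50
step 6: P1: load  L4  ⟶  IM  (L4)  txn=∅  M[L4]=10
step 7: P1: load  L3  ⟶  IE  (L3)  txn=∅  M[L3]=30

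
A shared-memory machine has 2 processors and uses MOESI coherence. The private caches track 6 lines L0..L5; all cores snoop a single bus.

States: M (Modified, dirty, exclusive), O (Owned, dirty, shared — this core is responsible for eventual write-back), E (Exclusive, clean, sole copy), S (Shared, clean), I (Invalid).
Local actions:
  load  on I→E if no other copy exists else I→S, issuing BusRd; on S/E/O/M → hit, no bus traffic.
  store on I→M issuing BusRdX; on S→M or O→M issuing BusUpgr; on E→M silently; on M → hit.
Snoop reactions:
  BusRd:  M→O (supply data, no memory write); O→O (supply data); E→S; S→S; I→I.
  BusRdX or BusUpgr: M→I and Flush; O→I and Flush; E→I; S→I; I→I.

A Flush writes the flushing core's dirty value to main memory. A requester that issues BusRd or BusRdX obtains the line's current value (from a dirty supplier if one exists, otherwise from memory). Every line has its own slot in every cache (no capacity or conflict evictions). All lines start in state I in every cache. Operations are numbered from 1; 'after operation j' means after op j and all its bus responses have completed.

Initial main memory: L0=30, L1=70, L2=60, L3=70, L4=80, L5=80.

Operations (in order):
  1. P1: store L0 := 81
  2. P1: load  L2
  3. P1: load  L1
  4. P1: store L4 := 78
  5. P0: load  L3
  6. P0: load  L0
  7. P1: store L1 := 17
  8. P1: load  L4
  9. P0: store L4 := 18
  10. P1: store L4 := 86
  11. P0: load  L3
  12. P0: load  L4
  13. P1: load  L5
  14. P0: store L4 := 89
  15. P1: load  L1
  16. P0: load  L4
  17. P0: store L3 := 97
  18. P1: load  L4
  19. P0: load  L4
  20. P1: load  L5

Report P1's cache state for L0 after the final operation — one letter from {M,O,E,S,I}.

state = O

[1] P1: store L0 := 81 | P0:I, P1:M(81) | bus: BusRdX
[2] P1: load  L2 | P0:I, P1:E(60) | bus: BusRd
[3] P1: load  L1 | P0:I, P1:E(70) | bus: BusRd
[4] P1: store L4 := 78 | P0:I, P1:M(78) | bus: BusRdX
[5] P0: load  L3 | P0:E(70), P1:I | bus: BusRd
[6] P0: load  L0 | P0:S(81), P1:O(81) | bus: BusRd
[7] P1: store L1 := 17 | P0:I, P1:M(17) | bus: none
[8] P1: load  L4 | P0:I, P1:M(78) | bus: none
[9] P0: store L4 := 18 | P0:M(18), P1:I | bus: BusRdX,Flush
[10] P1: store L4 := 86 | P0:I, P1:M(86) | bus: BusRdX,Flush
[11] P0: load  L3 | P0:E(70), P1:I | bus: none
[12] P0: load  L4 | P0:S(86), P1:O(86) | bus: BusRd
[13] P1: load  L5 | P0:I, P1:E(80) | bus: BusRd
[14] P0: store L4 := 89 | P0:M(89), P1:I | bus: BusUpgr,Flush
[15] P1: load  L1 | P0:I, P1:M(17) | bus: none
[16] P0: load  L4 | P0:M(89), P1:I | bus: none
[17] P0: store L3 := 97 | P0:M(97), P1:I | bus: none
[18] P1: load  L4 | P0:O(89), P1:S(89) | bus: BusRd
[19] P0: load  L4 | P0:O(89), P1:S(89) | bus: none
[20] P1: load  L5 | P0:I, P1:E(80) | bus: none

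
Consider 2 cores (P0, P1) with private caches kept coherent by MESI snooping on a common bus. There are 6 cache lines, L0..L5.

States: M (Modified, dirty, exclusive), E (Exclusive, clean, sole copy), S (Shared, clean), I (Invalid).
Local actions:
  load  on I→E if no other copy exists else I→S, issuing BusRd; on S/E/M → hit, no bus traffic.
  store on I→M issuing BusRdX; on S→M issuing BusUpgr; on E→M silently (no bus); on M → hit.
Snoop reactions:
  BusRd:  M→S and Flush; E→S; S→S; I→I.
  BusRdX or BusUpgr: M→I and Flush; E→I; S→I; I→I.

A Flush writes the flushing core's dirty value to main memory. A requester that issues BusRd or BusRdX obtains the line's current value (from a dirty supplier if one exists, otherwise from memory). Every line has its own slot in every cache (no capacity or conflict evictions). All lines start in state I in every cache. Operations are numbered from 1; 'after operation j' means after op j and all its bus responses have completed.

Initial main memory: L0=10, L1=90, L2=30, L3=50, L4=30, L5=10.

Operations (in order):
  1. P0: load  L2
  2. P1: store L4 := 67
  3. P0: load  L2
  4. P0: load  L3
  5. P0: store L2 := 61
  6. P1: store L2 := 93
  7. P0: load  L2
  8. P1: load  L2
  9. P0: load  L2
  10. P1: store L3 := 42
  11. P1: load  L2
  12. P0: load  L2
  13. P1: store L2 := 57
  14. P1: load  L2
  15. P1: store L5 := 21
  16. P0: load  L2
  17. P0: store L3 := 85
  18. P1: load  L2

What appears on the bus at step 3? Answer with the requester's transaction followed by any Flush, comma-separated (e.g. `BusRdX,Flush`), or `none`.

bus = none

  op1 P0: load  L2 → E/I on L2; bus BusRd; mem=30
  op2 P1: store L4 := 67 → I/M on L4; bus BusRdX; mem=30
  op3 P0: load  L2 → E/I on L2; bus (none); mem=30
  op4 P0: load  L3 → E/I on L3; bus BusRd; mem=50
  op5 P0: store L2 := 61 → M/I on L2; bus (none); mem=30
  op6 P1: store L2 := 93 → I/M on L2; bus BusRdX Flush; mem=61
  op7 P0: load  L2 → S/S on L2; bus BusRd Flush; mem=93
  op8 P1: load  L2 → S/S on L2; bus (none); mem=93
  op9 P0: load  L2 → S/S on L2; bus (none); mem=93
  op10 P1: store L3 := 42 → I/M on L3; bus BusRdX; mem=50
  op11 P1: load  L2 → S/S on L2; bus (none); mem=93
  op12 P0: load  L2 → S/S on L2; bus (none); mem=93
  op13 P1: store L2 := 57 → I/M on L2; bus BusUpgr; mem=93
  op14 P1: load  L2 → I/M on L2; bus (none); mem=93
  op15 P1: store L5 := 21 → I/M on L5; bus BusRdX; mem=10
  op16 P0: load  L2 → S/S on L2; bus BusRd Flush; mem=57
  op17 P0: store L3 := 85 → M/I on L3; bus BusRdX Flush; mem=42
  op18 P1: load  L2 → S/S on L2; bus (none); mem=57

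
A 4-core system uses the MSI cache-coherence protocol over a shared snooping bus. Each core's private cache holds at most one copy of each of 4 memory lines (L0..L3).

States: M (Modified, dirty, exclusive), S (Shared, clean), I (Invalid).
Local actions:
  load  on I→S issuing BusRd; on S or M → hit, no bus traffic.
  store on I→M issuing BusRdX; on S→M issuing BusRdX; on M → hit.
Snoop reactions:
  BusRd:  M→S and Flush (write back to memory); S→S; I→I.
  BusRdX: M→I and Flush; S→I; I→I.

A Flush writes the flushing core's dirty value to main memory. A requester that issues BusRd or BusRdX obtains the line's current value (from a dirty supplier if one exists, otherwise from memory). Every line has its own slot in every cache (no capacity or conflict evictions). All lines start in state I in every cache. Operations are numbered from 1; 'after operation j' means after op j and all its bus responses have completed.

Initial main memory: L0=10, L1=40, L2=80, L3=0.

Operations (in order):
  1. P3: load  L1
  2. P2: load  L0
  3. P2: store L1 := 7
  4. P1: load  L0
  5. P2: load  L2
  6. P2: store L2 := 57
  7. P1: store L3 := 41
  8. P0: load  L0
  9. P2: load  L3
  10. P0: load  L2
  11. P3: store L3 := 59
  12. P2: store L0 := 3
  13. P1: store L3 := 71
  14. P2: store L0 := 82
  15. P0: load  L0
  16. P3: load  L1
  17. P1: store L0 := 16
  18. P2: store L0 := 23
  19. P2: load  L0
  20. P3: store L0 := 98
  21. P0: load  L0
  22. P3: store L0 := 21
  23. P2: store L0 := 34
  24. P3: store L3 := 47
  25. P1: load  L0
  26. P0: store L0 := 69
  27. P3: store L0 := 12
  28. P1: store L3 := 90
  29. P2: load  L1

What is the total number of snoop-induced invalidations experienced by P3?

[1] P3: load  L1 | P0:I, P1:I, P2:I, P3:S(40) | bus: BusRd
[2] P2: load  L0 | P0:I, P1:I, P2:S(10), P3:I | bus: BusRd
[3] P2: store L1 := 7 | P0:I, P1:I, P2:M(7), P3:I | bus: BusRdX
[4] P1: load  L0 | P0:I, P1:S(10), P2:S(10), P3:I | bus: BusRd
[5] P2: load  L2 | P0:I, P1:I, P2:S(80), P3:I | bus: BusRd
[6] P2: store L2 := 57 | P0:I, P1:I, P2:M(57), P3:I | bus: BusRdX
[7] P1: store L3 := 41 | P0:I, P1:M(41), P2:I, P3:I | bus: BusRdX
[8] P0: load  L0 | P0:S(10), P1:S(10), P2:S(10), P3:I | bus: BusRd
[9] P2: load  L3 | P0:I, P1:S(41), P2:S(41), P3:I | bus: BusRd,Flush
[10] P0: load  L2 | P0:S(57), P1:I, P2:S(57), P3:I | bus: BusRd,Flush
[11] P3: store L3 := 59 | P0:I, P1:I, P2:I, P3:M(59) | bus: BusRdX
[12] P2: store L0 := 3 | P0:I, P1:I, P2:M(3), P3:I | bus: BusRdX
[13] P1: store L3 := 71 | P0:I, P1:M(71), P2:I, P3:I | bus: BusRdX,Flush
[14] P2: store L0 := 82 | P0:I, P1:I, P2:M(82), P3:I | bus: none
[15] P0: load  L0 | P0:S(82), P1:I, P2:S(82), P3:I | bus: BusRd,Flush
[16] P3: load  L1 | P0:I, P1:I, P2:S(7), P3:S(7) | bus: BusRd,Flush
[17] P1: store L0 := 16 | P0:I, P1:M(16), P2:I, P3:I | bus: BusRdX
[18] P2: store L0 := 23 | P0:I, P1:I, P2:M(23), P3:I | bus: BusRdX,Flush
[19] P2: load  L0 | P0:I, P1:I, P2:M(23), P3:I | bus: none
[20] P3: store L0 := 98 | P0:I, P1:I, P2:I, P3:M(98) | bus: BusRdX,Flush
[21] P0: load  L0 | P0:S(98), P1:I, P2:I, P3:S(98) | bus: BusRd,Flush
[22] P3: store L0 := 21 | P0:I, P1:I, P2:I, P3:M(21) | bus: BusRdX
[23] P2: store L0 := 34 | P0:I, P1:I, P2:M(34), P3:I | bus: BusRdX,Flush
[24] P3: store L3 := 47 | P0:I, P1:I, P2:I, P3:M(47) | bus: BusRdX,Flush
[25] P1: load  L0 | P0:I, P1:S(34), P2:S(34), P3:I | bus: BusRd,Flush
[26] P0: store L0 := 69 | P0:M(69), P1:I, P2:I, P3:I | bus: BusRdX
[27] P3: store L0 := 12 | P0:I, P1:I, P2:I, P3:M(12) | bus: BusRdX,Flush
[28] P1: store L3 := 90 | P0:I, P1:M(90), P2:I, P3:I | bus: BusRdX,Flush
[29] P2: load  L1 | P0:I, P1:I, P2:S(7), P3:S(7) | bus: none

invalidations = 4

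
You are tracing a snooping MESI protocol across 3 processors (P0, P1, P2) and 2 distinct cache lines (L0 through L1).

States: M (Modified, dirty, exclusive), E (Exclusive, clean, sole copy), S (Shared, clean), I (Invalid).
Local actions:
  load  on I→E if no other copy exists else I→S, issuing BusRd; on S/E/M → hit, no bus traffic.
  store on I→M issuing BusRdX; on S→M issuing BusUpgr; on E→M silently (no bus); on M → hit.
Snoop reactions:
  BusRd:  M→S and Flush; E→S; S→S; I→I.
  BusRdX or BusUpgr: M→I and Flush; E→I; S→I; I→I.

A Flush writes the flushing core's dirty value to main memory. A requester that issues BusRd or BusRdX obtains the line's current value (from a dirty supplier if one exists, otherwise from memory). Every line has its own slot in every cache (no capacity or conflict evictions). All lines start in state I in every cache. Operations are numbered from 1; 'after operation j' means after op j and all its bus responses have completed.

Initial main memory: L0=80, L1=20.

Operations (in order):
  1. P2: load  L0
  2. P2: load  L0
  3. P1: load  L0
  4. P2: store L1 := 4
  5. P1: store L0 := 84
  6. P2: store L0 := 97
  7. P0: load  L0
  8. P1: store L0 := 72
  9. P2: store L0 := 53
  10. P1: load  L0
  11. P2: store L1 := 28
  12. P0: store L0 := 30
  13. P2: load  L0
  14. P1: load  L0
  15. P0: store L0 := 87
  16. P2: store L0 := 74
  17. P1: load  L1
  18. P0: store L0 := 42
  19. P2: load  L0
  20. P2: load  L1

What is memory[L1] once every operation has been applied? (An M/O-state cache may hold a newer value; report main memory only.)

memory[L1] = 28

1. P2: load  L0  bus=[BusRd]  L0: P0=I P1=I P2=E  mem[L0]=80
2. P2: load  L0  bus=[-]  L0: P0=I P1=I P2=E  mem[L0]=80
3. P1: load  L0  bus=[BusRd]  L0: P0=I P1=S P2=S  mem[L0]=80
4. P2: store L1 := 4  bus=[BusRdX]  L1: P0=I P1=I P2=M  mem[L1]=20
5. P1: store L0 := 84  bus=[BusUpgr]  L0: P0=I P1=M P2=I  mem[L0]=80
6. P2: store L0 := 97  bus=[BusRdX,Flush]  L0: P0=I P1=I P2=M  mem[L0]=84
7. P0: load  L0  bus=[BusRd,Flush]  L0: P0=S P1=I P2=S  mem[L0]=97
8. P1: store L0 := 72  bus=[BusRdX]  L0: P0=I P1=M P2=I  mem[L0]=97
9. P2: store L0 := 53  bus=[BusRdX,Flush]  L0: P0=I P1=I P2=M  mem[L0]=72
10. P1: load  L0  bus=[BusRd,Flush]  L0: P0=I P1=S P2=S  mem[L0]=53
11. P2: store L1 := 28  bus=[-]  L1: P0=I P1=I P2=M  mem[L1]=20
12. P0: store L0 := 30  bus=[BusRdX]  L0: P0=M P1=I P2=I  mem[L0]=53
13. P2: load  L0  bus=[BusRd,Flush]  L0: P0=S P1=I P2=S  mem[L0]=30
14. P1: load  L0  bus=[BusRd]  L0: P0=S P1=S P2=S  mem[L0]=30
15. P0: store L0 := 87  bus=[BusUpgr]  L0: P0=M P1=I P2=I  mem[L0]=30
16. P2: store L0 := 74  bus=[BusRdX,Flush]  L0: P0=I P1=I P2=M  mem[L0]=87
17. P1: load  L1  bus=[BusRd,Flush]  L1: P0=I P1=S P2=S  mem[L1]=28
18. P0: store L0 := 42  bus=[BusRdX,Flush]  L0: P0=M P1=I P2=I  mem[L0]=74
19. P2: load  L0  bus=[BusRd,Flush]  L0: P0=S P1=I P2=S  mem[L0]=42
20. P2: load  L1  bus=[-]  L1: P0=I P1=S P2=S  mem[L1]=28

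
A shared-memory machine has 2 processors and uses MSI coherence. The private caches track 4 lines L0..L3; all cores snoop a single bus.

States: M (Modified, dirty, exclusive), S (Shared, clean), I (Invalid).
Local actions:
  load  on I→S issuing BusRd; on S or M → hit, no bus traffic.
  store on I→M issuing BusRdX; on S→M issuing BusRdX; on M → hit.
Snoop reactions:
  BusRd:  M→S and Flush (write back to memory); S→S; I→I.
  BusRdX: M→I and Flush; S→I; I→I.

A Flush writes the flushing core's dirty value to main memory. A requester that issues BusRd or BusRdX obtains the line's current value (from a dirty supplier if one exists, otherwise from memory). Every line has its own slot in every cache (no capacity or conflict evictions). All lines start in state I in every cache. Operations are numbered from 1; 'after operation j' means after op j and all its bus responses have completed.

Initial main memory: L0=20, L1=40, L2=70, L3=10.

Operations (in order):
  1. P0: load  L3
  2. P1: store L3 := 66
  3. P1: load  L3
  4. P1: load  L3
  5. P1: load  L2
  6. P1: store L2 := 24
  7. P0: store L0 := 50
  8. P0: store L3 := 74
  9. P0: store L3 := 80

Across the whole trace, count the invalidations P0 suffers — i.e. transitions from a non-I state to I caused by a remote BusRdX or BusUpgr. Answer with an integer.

  op1 P0: load  L3 → S/I on L3; bus BusRd; mem=10
  op2 P1: store L3 := 66 → I/M on L3; bus BusRdX; mem=10
  op3 P1: load  L3 → I/M on L3; bus (none); mem=10
  op4 P1: load  L3 → I/M on L3; bus (none); mem=10
  op5 P1: load  L2 → I/S on L2; bus BusRd; mem=70
  op6 P1: store L2 := 24 → I/M on L2; bus BusRdX; mem=70
  op7 P0: store L0 := 50 → M/I on L0; bus BusRdX; mem=20
  op8 P0: store L3 := 74 → M/I on L3; bus BusRdX Flush; mem=66
  op9 P0: store L3 := 80 → M/I on L3; bus (none); mem=66

invalidations = 1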